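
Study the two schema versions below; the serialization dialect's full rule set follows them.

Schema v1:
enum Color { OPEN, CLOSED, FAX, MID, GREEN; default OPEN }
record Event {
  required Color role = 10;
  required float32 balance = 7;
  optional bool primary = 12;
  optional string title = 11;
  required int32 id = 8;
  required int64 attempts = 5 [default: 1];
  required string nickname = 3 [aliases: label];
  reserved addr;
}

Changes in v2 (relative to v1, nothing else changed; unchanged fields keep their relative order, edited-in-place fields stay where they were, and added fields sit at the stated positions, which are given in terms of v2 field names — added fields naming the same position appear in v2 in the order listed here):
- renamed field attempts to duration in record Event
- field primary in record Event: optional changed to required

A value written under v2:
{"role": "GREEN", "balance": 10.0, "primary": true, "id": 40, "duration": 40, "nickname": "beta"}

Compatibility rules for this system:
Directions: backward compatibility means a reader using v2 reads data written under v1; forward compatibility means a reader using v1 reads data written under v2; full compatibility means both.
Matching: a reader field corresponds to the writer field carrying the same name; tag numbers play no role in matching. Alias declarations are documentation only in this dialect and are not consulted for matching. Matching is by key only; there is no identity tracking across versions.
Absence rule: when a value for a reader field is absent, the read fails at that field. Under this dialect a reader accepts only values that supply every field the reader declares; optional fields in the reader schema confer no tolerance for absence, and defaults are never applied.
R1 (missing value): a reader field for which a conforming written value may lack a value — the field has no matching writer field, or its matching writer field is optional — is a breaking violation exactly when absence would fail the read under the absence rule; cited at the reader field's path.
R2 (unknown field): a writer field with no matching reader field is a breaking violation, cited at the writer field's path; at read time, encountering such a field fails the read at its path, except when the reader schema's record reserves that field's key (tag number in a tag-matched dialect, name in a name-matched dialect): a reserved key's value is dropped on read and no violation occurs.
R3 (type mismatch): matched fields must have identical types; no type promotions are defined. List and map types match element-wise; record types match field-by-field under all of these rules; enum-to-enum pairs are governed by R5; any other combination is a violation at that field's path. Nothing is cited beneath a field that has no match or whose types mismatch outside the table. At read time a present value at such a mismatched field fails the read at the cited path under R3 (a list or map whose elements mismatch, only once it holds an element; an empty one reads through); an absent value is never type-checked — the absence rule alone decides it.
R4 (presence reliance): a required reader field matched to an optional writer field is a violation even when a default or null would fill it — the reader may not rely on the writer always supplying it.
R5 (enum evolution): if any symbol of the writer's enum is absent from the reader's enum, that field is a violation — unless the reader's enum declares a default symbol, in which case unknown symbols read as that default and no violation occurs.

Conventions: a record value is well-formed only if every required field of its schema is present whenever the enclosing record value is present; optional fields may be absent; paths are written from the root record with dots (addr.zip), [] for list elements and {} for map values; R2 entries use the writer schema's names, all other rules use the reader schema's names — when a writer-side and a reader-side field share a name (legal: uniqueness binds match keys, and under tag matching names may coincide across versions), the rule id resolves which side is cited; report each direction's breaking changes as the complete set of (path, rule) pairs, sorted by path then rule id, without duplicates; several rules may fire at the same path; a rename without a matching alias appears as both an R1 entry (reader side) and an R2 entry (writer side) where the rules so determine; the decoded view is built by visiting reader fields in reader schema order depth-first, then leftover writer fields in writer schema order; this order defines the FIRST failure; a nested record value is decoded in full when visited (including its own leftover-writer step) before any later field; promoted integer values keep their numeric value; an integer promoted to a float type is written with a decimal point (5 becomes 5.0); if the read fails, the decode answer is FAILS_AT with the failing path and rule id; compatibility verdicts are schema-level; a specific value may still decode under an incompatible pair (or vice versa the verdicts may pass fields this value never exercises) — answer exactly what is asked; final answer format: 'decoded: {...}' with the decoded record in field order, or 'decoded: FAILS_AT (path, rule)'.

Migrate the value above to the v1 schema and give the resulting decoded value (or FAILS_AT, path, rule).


decoded: FAILS_AT (title, R1)

arrows below run writer -> reader for Event
decode walk for Event under reader schema v1:
  role := "GREEN"
  balance := 10.0
  primary := true
  read fails at title under R1 (no fill)
  => FAILS_AT (title, R1)
remaining Event differences; none change what is asked:
  renamed field attempts to duration in record Event -> affects the rule determinations only; this particular Event value decodes identically
  field primary in record Event: optional changed to required -> affects the rule determinations only; this particular Event value decodes identically


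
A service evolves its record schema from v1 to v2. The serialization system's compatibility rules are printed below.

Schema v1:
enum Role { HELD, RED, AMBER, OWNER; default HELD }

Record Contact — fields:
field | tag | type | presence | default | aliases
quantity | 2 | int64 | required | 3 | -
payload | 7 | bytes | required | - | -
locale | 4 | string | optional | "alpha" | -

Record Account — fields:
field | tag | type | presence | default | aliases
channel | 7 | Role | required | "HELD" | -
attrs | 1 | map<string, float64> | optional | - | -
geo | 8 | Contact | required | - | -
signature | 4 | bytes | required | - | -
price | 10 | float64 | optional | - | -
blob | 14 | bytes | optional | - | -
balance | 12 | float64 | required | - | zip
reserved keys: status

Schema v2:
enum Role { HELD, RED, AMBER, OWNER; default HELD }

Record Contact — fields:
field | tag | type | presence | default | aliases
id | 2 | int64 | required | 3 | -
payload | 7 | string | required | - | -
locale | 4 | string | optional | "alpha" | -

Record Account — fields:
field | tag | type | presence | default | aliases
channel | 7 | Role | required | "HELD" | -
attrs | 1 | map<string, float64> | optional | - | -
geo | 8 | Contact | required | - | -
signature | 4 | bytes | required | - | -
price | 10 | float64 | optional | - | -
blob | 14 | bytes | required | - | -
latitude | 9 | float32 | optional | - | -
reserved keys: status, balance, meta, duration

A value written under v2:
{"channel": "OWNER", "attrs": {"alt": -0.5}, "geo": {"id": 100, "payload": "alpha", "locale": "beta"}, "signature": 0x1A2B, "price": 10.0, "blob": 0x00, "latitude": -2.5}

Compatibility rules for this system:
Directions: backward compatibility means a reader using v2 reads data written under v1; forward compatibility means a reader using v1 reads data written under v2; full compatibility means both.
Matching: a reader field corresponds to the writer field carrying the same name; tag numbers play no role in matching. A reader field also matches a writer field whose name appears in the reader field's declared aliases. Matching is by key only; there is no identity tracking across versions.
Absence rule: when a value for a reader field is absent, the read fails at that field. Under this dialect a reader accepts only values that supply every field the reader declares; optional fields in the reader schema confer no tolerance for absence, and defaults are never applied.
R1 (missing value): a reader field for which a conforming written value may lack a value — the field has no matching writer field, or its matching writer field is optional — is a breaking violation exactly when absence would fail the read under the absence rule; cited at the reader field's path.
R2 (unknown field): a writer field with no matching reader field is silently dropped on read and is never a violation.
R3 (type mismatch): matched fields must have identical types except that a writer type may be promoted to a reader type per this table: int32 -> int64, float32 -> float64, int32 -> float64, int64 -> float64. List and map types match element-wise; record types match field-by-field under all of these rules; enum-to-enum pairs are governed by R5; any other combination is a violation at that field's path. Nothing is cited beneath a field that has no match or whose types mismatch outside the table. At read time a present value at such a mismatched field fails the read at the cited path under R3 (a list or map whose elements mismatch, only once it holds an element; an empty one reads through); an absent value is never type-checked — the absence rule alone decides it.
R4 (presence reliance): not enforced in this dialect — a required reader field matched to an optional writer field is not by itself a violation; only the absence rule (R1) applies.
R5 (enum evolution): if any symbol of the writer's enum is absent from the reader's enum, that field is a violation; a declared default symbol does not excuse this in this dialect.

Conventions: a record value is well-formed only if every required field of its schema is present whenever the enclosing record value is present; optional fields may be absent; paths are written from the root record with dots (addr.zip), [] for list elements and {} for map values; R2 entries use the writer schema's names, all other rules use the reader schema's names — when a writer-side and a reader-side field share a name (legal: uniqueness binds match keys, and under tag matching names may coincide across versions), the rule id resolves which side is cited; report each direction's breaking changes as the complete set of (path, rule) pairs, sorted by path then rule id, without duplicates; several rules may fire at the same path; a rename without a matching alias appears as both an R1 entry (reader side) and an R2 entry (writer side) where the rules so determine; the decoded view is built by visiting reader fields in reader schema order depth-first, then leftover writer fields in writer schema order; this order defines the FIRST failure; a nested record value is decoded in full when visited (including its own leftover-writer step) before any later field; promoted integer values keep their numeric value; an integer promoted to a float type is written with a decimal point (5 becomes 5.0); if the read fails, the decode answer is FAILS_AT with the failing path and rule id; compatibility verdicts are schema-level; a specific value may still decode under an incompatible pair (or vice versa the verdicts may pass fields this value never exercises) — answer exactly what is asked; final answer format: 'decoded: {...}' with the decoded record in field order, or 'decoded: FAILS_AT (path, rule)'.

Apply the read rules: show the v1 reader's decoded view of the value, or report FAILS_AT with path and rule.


the writer's type comes first in each Account pair
migrating the Account value to v1:
  channel := "OWNER"
  attrs := {"alt": -0.5}
  read fails at geo.quantity under R1 (no fill)
  => FAILS_AT (geo.quantity, R1)
checking off the Account differences that do not matter here:
  added field latitude to record Account: optional float32, tag 9 (in v2 it sits last) -> changes Account's schema-level verdicts only — the decode of this value is the same
  field blob in record Account: optional changed to required -> changes Account's schema-level verdicts only — the decode of this value is the same
  field payload in record Contact: type bytes changed to string -> changes Account's schema-level verdicts only — the decode of this value is the same
  removed field balance from record Account (its key "balance" joins the reserved list) -> changes Account's schema-level verdicts only — the decode of this value is the same

decoded: FAILS_AT (geo.quantity, R1)


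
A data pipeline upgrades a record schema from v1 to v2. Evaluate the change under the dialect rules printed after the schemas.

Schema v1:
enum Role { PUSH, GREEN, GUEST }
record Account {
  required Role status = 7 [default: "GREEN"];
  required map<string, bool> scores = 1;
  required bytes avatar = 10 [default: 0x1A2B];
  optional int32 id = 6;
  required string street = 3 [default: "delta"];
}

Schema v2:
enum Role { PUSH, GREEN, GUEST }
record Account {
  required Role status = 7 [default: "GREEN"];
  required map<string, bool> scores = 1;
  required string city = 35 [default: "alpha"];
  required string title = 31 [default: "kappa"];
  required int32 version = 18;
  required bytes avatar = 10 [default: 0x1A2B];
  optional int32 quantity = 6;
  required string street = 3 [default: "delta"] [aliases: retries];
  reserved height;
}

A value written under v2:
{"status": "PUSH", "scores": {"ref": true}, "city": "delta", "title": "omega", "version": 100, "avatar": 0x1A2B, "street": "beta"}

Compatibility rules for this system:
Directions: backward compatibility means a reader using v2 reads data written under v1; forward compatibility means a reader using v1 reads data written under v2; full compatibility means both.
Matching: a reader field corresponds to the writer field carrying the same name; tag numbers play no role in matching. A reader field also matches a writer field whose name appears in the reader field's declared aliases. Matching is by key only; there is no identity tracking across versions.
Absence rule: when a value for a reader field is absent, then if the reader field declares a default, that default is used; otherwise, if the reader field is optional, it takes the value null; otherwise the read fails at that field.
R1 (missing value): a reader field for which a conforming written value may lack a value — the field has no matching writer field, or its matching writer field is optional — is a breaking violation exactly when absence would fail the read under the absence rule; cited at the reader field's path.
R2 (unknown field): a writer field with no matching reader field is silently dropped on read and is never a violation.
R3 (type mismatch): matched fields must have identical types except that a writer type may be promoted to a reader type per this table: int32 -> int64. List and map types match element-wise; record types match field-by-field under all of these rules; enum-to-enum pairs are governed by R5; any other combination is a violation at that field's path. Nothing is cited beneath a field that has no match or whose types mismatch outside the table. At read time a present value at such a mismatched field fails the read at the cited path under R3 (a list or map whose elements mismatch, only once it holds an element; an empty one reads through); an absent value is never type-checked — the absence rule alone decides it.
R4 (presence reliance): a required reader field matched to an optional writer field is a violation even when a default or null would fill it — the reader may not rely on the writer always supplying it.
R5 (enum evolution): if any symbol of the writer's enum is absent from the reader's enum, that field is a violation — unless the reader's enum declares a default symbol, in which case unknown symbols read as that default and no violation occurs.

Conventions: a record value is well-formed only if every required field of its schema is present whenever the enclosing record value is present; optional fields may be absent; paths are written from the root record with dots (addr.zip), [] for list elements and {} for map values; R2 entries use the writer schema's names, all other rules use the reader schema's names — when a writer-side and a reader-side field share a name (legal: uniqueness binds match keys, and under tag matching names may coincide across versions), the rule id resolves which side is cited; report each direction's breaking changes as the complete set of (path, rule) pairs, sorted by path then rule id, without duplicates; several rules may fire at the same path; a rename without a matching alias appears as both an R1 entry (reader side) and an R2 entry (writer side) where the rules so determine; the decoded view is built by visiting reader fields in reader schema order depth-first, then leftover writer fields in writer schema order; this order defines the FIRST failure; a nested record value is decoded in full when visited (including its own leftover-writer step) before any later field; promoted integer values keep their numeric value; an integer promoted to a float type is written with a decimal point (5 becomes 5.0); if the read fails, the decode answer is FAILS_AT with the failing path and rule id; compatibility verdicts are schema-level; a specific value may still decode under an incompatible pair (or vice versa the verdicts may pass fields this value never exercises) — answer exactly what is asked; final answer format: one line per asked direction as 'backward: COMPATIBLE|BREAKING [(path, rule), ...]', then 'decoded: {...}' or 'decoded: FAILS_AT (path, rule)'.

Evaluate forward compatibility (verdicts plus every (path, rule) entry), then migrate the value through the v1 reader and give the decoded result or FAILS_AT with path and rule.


forward: COMPATIBLE []; decoded: {"status": "PUSH", "scores": {"ref": true}, "avatar": 0x1A2B, "id": null, "street": "beta"}

arrows below run writer -> reader for Account
forward analysis of Account with v1 as reader and v2 as writer:
  status <- status (Role -> Role, writer required)
  scores <- scores (map<string, bool> -> map<string, bool>, writer required)
  avatar <- avatar (bytes -> bytes, writer required)
  id: no writer match
  street <- street (string -> string, writer required)
  leftover writer field: city
  leftover writer field: title
  leftover writer field: version
  leftover writer field: quantity
  nothing fires on Account: forward is COMPATIBLE
decode (reader v1):
  status := "PUSH"
  scores := {"ref": true}
  avatar := 0x1A2B
  id := null (absent, optional -> null)
  street := "beta"
  writer city: unknown -> dropped
  writer title: unknown -> dropped
  writer version: unknown -> dropped
  => decoded: {"status": "PUSH", "scores": {"ref": true}, "avatar": 0x1A2B, "id": null, "street": "beta"}
ruling out the remaining Account differences:
  added field city to record Account: required string, tag 35, default "alpha" (in v2 it sits immediately before avatar) -> triggers nothing under Account's printed rules — same verdict
  added field version to record Account: required int32, tag 18 (in v2 it sits immediately before avatar) -> matters only for Account's backward compatibility — outside the asked direction
  renamed field id to quantity in record Account -> triggers nothing under Account's printed rules — same verdict
  added field title to record Account: required string, tag 31, default "kappa" (in v2 it sits immediately before avatar) -> triggers nothing under Account's printed rules — same verdict


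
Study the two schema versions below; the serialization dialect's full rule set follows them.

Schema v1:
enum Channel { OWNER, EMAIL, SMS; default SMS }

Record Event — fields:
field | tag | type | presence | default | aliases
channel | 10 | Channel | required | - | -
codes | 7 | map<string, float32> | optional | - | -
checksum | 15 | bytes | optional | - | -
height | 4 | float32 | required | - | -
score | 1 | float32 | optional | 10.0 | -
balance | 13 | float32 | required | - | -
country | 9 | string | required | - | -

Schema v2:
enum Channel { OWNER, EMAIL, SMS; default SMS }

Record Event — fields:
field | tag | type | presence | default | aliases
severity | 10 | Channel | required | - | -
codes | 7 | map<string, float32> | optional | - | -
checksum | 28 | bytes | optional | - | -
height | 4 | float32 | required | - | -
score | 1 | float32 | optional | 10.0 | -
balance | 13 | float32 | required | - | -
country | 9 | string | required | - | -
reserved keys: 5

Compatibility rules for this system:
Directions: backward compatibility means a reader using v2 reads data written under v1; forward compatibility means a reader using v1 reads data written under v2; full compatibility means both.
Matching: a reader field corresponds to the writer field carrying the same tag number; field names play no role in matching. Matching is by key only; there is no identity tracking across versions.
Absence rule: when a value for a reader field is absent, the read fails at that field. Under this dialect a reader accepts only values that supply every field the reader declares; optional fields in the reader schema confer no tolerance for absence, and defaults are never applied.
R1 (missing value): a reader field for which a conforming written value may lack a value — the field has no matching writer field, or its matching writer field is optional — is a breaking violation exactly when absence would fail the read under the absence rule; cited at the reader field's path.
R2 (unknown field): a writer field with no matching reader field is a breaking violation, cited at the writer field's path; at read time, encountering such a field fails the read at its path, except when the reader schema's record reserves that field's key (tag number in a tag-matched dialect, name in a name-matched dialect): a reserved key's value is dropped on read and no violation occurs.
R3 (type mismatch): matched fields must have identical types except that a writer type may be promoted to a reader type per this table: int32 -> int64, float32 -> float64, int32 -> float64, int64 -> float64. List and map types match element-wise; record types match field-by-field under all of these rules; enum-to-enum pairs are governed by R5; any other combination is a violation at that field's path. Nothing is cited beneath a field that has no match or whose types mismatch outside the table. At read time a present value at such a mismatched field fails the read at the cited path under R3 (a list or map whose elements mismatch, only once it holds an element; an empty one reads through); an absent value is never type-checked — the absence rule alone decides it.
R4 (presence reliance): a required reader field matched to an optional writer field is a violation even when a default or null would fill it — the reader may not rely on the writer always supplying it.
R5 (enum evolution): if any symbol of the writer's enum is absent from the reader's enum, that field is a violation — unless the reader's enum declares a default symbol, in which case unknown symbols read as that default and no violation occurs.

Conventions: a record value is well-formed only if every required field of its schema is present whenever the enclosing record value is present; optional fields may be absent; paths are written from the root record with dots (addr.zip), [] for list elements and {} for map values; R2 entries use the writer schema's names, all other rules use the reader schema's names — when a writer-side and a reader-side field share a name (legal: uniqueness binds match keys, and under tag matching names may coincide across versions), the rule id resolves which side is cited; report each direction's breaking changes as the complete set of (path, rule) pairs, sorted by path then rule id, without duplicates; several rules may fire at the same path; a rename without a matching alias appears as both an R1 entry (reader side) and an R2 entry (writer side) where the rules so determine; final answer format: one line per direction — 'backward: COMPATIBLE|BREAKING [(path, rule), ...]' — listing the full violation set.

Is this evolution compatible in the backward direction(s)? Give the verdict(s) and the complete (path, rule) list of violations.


backward: BREAKING [(checksum, R1), (checksum, R2), (codes, R1), (score, R1)]

in Event below, arrows point writer -> reader
backward for Event (reader v2, writer v1):
  writer required, Channel -> Channel: reader severity maps from writer channel
  writer optional, map<string, float32> -> map<string, float32>: reader codes maps from writer codes
  checksum has no writer counterpart
  writer required, float32 -> float32: reader height maps from writer height
  writer optional, float32 -> float32: reader score maps from writer score
  writer required, float32 -> float32: reader balance maps from writer balance
  writer required, string -> string: reader country maps from writer country
  writer field checksum has no reader counterpart
  R1 fires at checksum
  R2 fires at checksum
  R1 fires at codes
  R1 fires at score
  => backward verdict for Event: BREAKING, 4 violation(s)
remaining Event differences; none change what is asked:
  renamed field channel to severity in record Event -> no rule fires on it in Event's dialect; the asked verdict holds


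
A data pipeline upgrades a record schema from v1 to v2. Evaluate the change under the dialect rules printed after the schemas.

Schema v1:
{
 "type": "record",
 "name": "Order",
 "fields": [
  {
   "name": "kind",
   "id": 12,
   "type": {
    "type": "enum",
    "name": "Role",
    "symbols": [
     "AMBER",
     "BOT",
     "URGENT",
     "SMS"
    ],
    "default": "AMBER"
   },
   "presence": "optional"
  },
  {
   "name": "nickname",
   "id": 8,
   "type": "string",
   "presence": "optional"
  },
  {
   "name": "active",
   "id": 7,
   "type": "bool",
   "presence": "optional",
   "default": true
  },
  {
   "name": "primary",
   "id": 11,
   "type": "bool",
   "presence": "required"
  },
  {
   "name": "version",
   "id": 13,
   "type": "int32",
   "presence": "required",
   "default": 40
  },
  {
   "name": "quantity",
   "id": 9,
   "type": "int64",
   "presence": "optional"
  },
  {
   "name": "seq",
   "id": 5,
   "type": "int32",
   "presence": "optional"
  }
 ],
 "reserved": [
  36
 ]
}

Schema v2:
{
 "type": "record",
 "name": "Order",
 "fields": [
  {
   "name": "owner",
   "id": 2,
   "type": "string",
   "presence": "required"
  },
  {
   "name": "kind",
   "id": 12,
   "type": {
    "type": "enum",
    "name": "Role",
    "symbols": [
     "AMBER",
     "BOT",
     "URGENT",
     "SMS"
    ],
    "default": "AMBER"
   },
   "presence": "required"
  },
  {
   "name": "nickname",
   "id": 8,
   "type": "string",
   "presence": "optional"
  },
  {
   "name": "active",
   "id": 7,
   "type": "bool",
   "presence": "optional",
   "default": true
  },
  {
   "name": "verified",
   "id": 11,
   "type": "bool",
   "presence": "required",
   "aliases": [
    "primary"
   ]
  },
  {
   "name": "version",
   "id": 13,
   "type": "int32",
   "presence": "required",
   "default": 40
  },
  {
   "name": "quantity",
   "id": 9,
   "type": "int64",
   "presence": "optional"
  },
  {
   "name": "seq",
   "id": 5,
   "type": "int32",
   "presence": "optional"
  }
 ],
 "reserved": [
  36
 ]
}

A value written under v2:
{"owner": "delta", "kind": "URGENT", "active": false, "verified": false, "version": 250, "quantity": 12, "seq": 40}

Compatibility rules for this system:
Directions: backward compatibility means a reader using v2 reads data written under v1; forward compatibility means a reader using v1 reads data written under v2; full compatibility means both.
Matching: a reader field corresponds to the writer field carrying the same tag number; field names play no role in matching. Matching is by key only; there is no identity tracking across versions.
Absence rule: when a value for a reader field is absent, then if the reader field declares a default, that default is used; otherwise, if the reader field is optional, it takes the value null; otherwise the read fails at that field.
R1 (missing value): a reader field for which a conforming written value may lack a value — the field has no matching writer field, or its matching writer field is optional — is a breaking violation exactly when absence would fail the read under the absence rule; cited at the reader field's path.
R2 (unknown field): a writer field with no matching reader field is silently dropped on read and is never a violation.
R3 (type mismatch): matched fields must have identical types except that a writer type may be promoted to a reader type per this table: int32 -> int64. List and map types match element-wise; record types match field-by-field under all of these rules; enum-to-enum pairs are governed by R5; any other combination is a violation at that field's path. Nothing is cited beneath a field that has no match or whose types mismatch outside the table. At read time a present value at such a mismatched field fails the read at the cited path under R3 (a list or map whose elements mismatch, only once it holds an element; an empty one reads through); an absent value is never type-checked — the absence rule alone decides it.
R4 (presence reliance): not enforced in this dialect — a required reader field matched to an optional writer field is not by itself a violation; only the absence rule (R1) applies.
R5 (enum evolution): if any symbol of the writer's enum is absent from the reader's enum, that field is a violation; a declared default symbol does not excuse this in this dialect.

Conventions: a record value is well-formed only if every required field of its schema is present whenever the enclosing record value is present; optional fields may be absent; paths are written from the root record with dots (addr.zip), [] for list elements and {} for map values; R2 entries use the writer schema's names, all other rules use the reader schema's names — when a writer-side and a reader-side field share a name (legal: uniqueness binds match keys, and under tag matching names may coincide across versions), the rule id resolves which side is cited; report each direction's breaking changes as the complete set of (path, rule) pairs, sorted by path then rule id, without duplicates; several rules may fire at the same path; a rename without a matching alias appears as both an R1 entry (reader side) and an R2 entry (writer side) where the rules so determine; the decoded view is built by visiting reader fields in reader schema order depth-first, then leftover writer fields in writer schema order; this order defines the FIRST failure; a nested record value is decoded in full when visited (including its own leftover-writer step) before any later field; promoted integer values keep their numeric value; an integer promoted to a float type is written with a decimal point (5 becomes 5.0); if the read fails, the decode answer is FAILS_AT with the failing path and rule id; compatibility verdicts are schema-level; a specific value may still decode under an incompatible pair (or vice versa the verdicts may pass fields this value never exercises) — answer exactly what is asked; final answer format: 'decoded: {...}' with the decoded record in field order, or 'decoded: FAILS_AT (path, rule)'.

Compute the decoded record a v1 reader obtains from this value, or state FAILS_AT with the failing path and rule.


arrows below run writer -> reader for Order
decode (reader v1):
  kind := "URGENT"
  nickname := null (not supplied -> null)
  active := false
  primary := false (from writer verified)
  version := 250
  quantity := 12
  seq := 40
  writer owner: unmatched, discarded
  => decoded: {"kind": "URGENT", "nickname": null, "active": false, "primary": false, "version": 250, "quantity": 12, "seq": 40}
ruling out the remaining Order differences:
  added field owner to record Order: required string, tag 2 (in v2 it sits immediately before kind) -> matters for Order compatibility verdicts, not for this value's decode
  field kind in record Order: optional changed to required -> matters for Order compatibility verdicts, not for this value's decode
  renamed field primary to verified in record Order (alias primary declared on the renamed field) -> inert under this dialect — no rule fires on Order and the result does not move

decoded: {"kind": "URGENT", "nickname": null, "active": false, "primary": false, "version": 250, "quantity": 12, "seq": 40}


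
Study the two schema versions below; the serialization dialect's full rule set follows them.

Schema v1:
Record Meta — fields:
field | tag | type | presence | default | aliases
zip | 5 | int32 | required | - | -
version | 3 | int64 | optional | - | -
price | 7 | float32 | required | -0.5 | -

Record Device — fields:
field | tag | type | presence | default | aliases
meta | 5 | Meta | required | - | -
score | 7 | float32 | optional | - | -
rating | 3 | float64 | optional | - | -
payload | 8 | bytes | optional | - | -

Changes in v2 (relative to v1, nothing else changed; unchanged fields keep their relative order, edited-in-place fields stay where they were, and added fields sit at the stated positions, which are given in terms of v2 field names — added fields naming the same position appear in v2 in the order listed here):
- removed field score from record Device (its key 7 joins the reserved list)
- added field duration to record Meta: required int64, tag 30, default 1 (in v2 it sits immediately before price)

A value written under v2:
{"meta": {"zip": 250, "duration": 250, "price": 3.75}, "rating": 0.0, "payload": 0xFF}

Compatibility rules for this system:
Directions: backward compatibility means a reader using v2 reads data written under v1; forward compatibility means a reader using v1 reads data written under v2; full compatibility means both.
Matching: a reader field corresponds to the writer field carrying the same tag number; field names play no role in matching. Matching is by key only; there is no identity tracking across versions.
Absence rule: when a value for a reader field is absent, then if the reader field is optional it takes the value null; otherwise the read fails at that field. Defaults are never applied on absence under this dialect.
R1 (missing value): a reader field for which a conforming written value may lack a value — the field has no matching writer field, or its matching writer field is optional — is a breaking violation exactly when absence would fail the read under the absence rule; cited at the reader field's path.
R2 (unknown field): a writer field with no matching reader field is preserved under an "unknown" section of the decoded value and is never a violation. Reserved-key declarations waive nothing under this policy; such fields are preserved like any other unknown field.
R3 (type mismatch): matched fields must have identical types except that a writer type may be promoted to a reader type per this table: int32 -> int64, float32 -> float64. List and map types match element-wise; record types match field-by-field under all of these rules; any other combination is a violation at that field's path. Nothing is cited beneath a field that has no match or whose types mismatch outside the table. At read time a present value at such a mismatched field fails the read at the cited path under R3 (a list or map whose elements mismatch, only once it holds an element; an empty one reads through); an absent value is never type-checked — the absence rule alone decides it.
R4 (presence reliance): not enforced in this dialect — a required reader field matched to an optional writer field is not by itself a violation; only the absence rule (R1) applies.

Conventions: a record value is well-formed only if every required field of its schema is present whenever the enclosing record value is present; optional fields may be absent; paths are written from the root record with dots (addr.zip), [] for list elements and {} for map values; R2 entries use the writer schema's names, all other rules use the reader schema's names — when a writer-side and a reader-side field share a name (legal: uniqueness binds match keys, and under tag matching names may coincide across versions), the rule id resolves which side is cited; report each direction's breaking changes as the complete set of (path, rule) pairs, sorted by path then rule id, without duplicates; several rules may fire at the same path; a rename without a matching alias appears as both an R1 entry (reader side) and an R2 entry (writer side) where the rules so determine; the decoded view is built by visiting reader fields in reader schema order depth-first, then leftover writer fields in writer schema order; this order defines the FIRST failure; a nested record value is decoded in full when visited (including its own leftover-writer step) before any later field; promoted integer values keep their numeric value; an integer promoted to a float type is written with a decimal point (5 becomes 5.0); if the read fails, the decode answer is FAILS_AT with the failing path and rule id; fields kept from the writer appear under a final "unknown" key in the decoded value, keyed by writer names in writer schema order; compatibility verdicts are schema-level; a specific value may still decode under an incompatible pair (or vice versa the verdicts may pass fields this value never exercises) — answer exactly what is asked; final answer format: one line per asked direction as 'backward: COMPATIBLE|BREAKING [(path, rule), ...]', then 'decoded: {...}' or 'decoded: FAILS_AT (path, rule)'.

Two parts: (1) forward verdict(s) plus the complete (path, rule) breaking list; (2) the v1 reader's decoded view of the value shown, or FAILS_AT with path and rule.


each type pair in Device: writer, then reader
forward pass over Device, reader schema v1, writer schema v2:
  Meta -> Meta, writer required: meta aligns to meta
  score: no writer-side match
  float64 -> float64, writer optional: rating aligns to rating
  bytes -> bytes, writer optional: payload aligns to payload
  int32 -> int32, writer required: meta.zip aligns to meta.zip
  int64 -> int64, writer optional: meta.version aligns to meta.version
  float32 -> float32, writer required: meta.price aligns to meta.price
  meta.duration (writer side), unknown to reader
  => no violations; forward on Device: COMPATIBLE
decoding the Device value with the v1 reader:
  meta.zip := 250
  meta.version := null (not supplied -> null)
  meta.price := 3.75
  writer meta.duration: kept under "unknown"
  score := null (not supplied -> null)
  rating := 0.0
  payload := 0xFF
  => decoded: {"meta": {"zip": 250, "version": null, "price": 3.75, "unknown": {"duration": 250}}, "score": null, "rating": 0.0, "payload": 0xFF}
the rest of the Device diff is inert for this question:
  removed field score from record Device (its key 7 joins the reserved list) -> no rule fires on it in Device's dialect; the asked verdict holds

forward: COMPATIBLE []; decoded: {"meta": {"zip": 250, "version": null, "price": 3.75, "unknown": {"duration": 250}}, "score": null, "rating": 0.0, "payload": 0xFF}


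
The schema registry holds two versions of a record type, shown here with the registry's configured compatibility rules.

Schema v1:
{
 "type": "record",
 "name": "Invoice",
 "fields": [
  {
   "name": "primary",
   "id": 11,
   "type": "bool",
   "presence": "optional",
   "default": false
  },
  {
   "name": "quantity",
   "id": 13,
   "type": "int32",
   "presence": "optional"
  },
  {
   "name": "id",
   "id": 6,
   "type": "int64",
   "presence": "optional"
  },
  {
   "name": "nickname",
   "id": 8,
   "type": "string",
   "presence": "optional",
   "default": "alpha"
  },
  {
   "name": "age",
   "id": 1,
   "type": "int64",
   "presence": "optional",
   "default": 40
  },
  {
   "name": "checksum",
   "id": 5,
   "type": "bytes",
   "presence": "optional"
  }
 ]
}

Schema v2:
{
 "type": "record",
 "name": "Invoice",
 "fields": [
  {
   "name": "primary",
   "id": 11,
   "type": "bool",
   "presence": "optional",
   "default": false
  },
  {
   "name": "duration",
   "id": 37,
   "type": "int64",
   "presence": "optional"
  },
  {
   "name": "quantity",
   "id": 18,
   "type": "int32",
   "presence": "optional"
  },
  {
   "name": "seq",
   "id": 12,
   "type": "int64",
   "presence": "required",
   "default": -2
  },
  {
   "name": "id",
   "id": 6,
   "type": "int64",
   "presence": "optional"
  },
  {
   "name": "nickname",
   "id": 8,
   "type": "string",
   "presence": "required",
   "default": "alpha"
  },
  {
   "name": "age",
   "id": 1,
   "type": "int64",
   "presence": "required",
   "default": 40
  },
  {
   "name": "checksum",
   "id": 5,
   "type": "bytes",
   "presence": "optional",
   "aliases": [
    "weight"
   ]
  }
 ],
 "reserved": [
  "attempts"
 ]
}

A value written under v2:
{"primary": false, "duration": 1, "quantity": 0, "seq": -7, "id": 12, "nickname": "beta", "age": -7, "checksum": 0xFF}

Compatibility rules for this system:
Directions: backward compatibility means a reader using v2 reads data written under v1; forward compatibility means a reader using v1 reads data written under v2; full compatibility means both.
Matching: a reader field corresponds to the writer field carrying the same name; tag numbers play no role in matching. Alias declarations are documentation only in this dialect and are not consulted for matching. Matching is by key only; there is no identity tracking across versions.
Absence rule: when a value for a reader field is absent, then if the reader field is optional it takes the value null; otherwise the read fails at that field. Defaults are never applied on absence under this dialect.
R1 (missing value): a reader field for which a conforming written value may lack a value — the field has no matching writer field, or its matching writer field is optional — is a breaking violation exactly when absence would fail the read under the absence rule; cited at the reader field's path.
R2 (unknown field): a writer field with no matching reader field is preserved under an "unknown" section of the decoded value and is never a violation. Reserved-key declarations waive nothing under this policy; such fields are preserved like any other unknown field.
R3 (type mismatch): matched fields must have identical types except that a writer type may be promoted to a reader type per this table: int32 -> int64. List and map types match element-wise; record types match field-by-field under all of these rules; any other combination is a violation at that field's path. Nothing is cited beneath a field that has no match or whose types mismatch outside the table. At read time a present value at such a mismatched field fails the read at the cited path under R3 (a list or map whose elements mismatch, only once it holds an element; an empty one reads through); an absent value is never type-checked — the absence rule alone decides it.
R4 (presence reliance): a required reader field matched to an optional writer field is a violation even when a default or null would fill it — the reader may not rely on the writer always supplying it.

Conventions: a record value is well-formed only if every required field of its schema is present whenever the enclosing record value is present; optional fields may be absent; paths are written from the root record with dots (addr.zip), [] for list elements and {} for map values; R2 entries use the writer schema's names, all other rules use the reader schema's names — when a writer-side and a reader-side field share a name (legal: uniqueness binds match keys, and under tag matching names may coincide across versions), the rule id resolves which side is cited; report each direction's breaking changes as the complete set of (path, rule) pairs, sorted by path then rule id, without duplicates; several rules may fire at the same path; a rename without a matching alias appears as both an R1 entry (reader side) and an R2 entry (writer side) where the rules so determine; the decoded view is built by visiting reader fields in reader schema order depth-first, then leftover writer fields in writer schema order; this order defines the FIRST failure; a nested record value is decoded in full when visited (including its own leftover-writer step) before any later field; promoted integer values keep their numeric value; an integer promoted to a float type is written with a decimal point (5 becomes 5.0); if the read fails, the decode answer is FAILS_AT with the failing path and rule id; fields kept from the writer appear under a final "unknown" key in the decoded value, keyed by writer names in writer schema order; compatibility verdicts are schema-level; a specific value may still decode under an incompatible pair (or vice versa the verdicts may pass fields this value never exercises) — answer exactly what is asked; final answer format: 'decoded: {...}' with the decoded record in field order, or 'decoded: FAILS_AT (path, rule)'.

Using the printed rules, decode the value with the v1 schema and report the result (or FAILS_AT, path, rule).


decoded: {"primary": false, "quantity": 0, "id": 12, "nickname": "beta", "age": -7, "checksum": 0xFF, "unknown": {"duration": 1, "seq": -7}}

arrows below run writer -> reader for Invoice
decode walk for Invoice under reader schema v1:
  primary := false
  quantity := 0
  id := 12
  nickname := "beta"
  age := -7
  checksum := 0xFF
  writer duration: kept under "unknown"
  writer seq: kept under "unknown"
  => decoded: {"primary": false, "quantity": 0, "id": 12, "nickname": "beta", "age": -7, "checksum": 0xFF, "unknown": {"duration": 1, "seq": -7}}
checking off the Invoice differences that do not matter here:
  field age in record Invoice: optional changed to required -> a verdict-level change on Invoice — the shown value reads the same
  field quantity in record Invoice: tag 13 changed to 18 -> no rule fires on it and the decoded Invoice view is identical with or without it
  field nickname in record Invoice: optional changed to required -> a verdict-level change on Invoice — the shown value reads the same
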